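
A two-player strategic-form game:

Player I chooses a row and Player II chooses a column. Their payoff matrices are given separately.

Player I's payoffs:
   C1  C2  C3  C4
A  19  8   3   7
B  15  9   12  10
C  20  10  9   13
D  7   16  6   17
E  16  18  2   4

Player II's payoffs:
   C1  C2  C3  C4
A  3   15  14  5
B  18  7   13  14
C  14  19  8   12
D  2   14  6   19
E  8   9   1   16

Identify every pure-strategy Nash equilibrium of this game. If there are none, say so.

(D, C4)

Check each profile: it is a Nash equilibrium iff no player can strictly gain by switching unilaterally.
(A, C1): Player I can switch to C (19 → 20). Not NE.
(A, C2): Player I can switch to B (8 → 9). Not NE.
(A, C3): Player I can switch to B (3 → 12). Not NE.
(A, C4): Player I can switch to B (7 → 10). Not NE.
(B, C1): Player I can switch to A (15 → 19). Not NE.
(B, C2): Player I can switch to C (9 → 10). Not NE.
(B, C3): Player II can switch to C1 (13 → 18). Not NE.
(B, C4): Player I can switch to C (10 → 13). Not NE.
(D, C4): Player I gets 17, best alternative 13; Player II gets 19, best alternative 14. No profitable deviation — NE.
(The remaining 11 profiles each have a profitable deviation by the same check.)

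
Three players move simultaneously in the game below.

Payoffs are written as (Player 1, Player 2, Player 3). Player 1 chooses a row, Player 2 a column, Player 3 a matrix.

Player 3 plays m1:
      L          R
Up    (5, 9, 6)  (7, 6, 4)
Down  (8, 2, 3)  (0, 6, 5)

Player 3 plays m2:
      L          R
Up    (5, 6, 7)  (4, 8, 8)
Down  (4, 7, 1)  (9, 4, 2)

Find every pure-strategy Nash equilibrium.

No pure-strategy Nash equilibrium.

Mark each player's best response to every combination of opponents' strategies; a profile where every player is best-responding is a pure Nash equilibrium.
Player 1 against (L, m1): payoffs 5, 8 → best response Down.
Player 1 against (L, m2): payoffs 5, 4 → best response Up.
Player 1 against (R, m1): payoffs 7, 0 → best response Up.
Player 1 against (R, m2): payoffs 4, 9 → best response Down.
Player 2 against (Up, m1): payoffs 9, 6 → best response L.
Player 2 against (Up, m2): payoffs 6, 8 → best response R.
Player 2 against (Down, m1): payoffs 2, 6 → best response R.
Player 2 against (Down, m2): payoffs 7, 4 → best response L.
Player 3 against (Up, L): payoffs 6, 7 → best response m2.
Player 3 against (Up, R): payoffs 4, 8 → best response m2.
Player 3 against (Down, L): payoffs 3, 1 → best response m1.
Player 3 against (Down, R): payoffs 5, 2 → best response m1.
No profile is a mutual best response for all players.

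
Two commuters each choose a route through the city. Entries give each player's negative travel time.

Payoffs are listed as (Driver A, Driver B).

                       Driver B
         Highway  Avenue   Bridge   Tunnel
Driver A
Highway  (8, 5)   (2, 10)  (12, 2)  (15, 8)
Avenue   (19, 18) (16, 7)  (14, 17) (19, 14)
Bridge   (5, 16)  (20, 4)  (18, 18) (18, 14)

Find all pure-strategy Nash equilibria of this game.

(Highway, Highway): Driver A can switch to Avenue (8 → 19). Not NE.
(Highway, Avenue): Driver A can switch to Avenue (2 → 16). Not NE.
(Highway, Bridge): Driver A can switch to Avenue (12 → 14). Not NE.
(Highway, Tunnel): Driver A can switch to Avenue (15 → 19). Not NE.
(Avenue, Highway): Driver A gets 19, best alternative 8; Driver B gets 18, best alternative 17. No profitable deviation — NE.
(Avenue, Avenue): Driver A can switch to Bridge (16 → 20). Not NE.
(Avenue, Bridge): Driver A can switch to Bridge (14 → 18). Not NE.
(Avenue, Tunnel): Driver B can switch to Highway (14 → 18). Not NE.
(Bridge, Highway): Driver A can switch to Highway (5 → 8). Not NE.
(Bridge, Avenue): Driver B can switch to Highway (4 → 16). Not NE.
(Bridge, Bridge): Driver A gets 18, best alternative 14; Driver B gets 18, best alternative 16. No profitable deviation — NE.
(Bridge, Tunnel): Driver A can switch to Avenue (18 → 19). Not NE.

(Avenue, Highway) and (Bridge, Bridge)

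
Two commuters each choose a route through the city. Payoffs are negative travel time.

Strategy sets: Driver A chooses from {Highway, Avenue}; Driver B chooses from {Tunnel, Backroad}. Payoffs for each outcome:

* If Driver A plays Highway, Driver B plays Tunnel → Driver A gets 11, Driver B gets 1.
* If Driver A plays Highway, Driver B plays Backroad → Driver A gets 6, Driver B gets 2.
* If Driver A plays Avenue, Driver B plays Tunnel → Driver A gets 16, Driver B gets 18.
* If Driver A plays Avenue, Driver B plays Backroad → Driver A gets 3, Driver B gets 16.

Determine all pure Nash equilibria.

(Highway, Tunnel): Driver A can switch to Avenue (11 → 16). Not NE.
(Highway, Backroad): Driver A gets 6, best alternative 3; Driver B gets 2, best alternative 1. No profitable deviation — NE.
(Avenue, Tunnel): Driver A gets 16, best alternative 11; Driver B gets 18, best alternative 16. No profitable deviation — NE.
(Avenue, Backroad): Driver A can switch to Highway (3 → 6). Not NE.

The pure Nash equilibria are (Highway, Backroad); (Avenue, Tunnel).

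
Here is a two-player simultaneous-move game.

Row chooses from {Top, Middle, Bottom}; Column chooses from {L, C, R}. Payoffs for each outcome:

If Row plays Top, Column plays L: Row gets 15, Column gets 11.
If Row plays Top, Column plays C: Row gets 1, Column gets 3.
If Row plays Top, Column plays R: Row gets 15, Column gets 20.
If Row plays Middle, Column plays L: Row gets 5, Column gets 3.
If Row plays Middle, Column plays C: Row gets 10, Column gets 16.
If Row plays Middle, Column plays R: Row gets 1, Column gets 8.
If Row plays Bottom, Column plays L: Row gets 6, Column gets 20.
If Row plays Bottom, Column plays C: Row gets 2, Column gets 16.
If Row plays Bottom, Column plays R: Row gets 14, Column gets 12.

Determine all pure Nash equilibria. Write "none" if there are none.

(Top, R), (Middle, C)

Row against L: payoffs 15, 5, 6 → best response Top.
Row against C: payoffs 1, 10, 2 → best response Middle.
Row against R: payoffs 15, 1, 14 → best response Top.
Column against Top: payoffs 11, 3, 20 → best response R.
Column against Middle: payoffs 3, 16, 8 → best response C.
Column against Bottom: payoffs 20, 16, 12 → best response L.
Mutual best responses: (Top, R); (Middle, C).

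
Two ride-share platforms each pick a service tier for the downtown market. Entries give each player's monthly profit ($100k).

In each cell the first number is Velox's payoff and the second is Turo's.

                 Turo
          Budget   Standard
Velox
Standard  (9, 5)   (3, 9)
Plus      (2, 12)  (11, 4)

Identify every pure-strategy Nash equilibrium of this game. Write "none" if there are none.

(Standard, Budget): Turo can switch to Standard (5 → 9). Not NE.
(Standard, Standard): Velox can switch to Plus (3 → 11). Not NE.
(Plus, Budget): Velox can switch to Standard (2 → 9). Not NE.
(Plus, Standard): Turo can switch to Budget (4 → 12). Not NE.

none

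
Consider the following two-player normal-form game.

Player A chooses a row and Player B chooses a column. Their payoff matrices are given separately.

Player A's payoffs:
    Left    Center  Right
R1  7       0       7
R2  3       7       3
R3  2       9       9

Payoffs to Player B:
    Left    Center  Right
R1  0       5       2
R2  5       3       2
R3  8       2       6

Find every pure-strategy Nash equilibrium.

No pure-strategy Nash equilibrium.

(R1, Left): Player B can switch to Center (0 → 5). Not NE.
(R1, Center): Player A can switch to R2 (0 → 7). Not NE.
(R1, Right): Player A can switch to R3 (7 → 9). Not NE.
(R2, Left): Player A can switch to R1 (3 → 7). Not NE.
(R2, Center): Player A can switch to R3 (7 → 9). Not NE.
(R2, Right): Player A can switch to R1 (3 → 7). Not NE.
(The remaining 3 profiles each have a profitable deviation by the same check.)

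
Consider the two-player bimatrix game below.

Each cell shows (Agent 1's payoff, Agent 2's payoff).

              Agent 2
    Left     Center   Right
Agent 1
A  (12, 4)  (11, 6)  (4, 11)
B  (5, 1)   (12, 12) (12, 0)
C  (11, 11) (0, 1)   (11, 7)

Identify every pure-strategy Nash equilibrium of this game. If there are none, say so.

Agent 1 against Left: payoffs 12, 5, 11 → best response A.
Agent 1 against Center: payoffs 11, 12, 0 → best response B.
Agent 1 against Right: payoffs 4, 12, 11 → best response B.
Agent 2 against A: payoffs 4, 6, 11 → best response Right.
Agent 2 against B: payoffs 1, 12, 0 → best response Center.
Agent 2 against C: payoffs 11, 1, 7 → best response Left.
Mutual best responses: (B, Center).

The unique pure-strategy Nash equilibrium is (B, Center).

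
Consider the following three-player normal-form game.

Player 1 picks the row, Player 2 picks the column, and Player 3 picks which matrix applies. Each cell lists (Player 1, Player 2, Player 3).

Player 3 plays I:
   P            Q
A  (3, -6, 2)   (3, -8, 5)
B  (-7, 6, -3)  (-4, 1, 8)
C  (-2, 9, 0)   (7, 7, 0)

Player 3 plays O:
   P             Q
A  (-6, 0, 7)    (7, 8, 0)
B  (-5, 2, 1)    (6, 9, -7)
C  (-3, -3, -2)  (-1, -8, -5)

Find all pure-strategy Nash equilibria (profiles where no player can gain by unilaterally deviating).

No pure-strategy Nash equilibrium.

For each strategy profile, look for a profitable unilateral deviation.
(A, P, I): Player 3 can switch to O (2 → 7). Not NE.
(A, P, O): Player 1 can switch to B (-6 → -5). Not NE.
(A, Q, I): Player 1 can switch to C (3 → 7). Not NE.
(A, Q, O): Player 3 can switch to I (0 → 5). Not NE.
(B, P, I): Player 1 can switch to A (-7 → 3). Not NE.
(B, P, O): Player 1 can switch to C (-5 → -3). Not NE.
(B, Q, I): Player 1 can switch to A (-4 → 3). Not NE.
(B, Q, O): Player 1 can switch to A (6 → 7). Not NE.
(The remaining 4 profiles each have a profitable deviation by the same check.)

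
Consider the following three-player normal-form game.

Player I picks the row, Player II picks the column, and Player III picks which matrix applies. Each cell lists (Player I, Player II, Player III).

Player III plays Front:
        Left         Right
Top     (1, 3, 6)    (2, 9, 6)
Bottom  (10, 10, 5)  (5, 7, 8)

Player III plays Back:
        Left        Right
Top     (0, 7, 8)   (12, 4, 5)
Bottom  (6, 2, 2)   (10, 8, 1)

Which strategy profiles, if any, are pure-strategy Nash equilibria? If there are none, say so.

The unique pure-strategy Nash equilibrium is (Bottom, Left, Front).

Player I against (Left, Front): payoffs 1, 10 → best response Bottom.
Player I against (Left, Back): payoffs 0, 6 → best response Bottom.
Player I against (Right, Front): payoffs 2, 5 → best response Bottom.
Player I against (Right, Back): payoffs 12, 10 → best response Top.
Player II against (Top, Front): payoffs 3, 9 → best response Right.
Player II against (Top, Back): payoffs 7, 4 → best response Left.
Player II against (Bottom, Front): payoffs 10, 7 → best response Left.
Player II against (Bottom, Back): payoffs 2, 8 → best response Right.
Player III against (Top, Left): payoffs 6, 8 → best response Back.
Player III against (Top, Right): payoffs 6, 5 → best response Front.
Player III against (Bottom, Left): payoffs 5, 2 → best response Front.
Player III against (Bottom, Right): payoffs 8, 1 → best response Front.
Mutual best responses: (Bottom, Left, Front).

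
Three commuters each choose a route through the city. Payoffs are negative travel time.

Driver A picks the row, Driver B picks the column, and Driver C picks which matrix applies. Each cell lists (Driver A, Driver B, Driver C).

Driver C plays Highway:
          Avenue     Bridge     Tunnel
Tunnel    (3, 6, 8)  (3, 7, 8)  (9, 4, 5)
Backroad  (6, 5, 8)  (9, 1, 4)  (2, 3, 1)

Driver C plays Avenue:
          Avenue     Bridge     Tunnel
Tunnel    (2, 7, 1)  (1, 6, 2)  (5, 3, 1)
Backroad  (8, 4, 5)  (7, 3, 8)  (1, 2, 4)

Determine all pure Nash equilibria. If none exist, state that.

Driver A against (Avenue, Highway): payoffs 3, 6 → best response Backroad.
Driver A against (Avenue, Avenue): payoffs 2, 8 → best response Backroad.
Driver A against (Bridge, Highway): payoffs 3, 9 → best response Backroad.
Driver A against (Bridge, Avenue): payoffs 1, 7 → best response Backroad.
Driver A against (Tunnel, Highway): payoffs 9, 2 → best response Tunnel.
Driver A against (Tunnel, Avenue): payoffs 5, 1 → best response Tunnel.
Driver B against (Tunnel, Highway): payoffs 6, 7, 4 → best response Bridge.
Driver B against (Tunnel, Avenue): payoffs 7, 6, 3 → best response Avenue.
Driver B against (Backroad, Highway): payoffs 5, 1, 3 → best response Avenue.
Driver B against (Backroad, Avenue): payoffs 4, 3, 2 → best response Avenue.
Driver C against (Tunnel, Avenue): payoffs 8, 1 → best response Highway.
Driver C against (Tunnel, Bridge): payoffs 8, 2 → best response Highway.
Driver C against (Tunnel, Tunnel): payoffs 5, 1 → best response Highway.
Driver C against (Backroad, Avenue): payoffs 8, 5 → best response Highway.
Driver C against (Backroad, Bridge): payoffs 4, 8 → best response Avenue.
Driver C against (Backroad, Tunnel): payoffs 1, 4 → best response Avenue.
Mutual best responses: (Backroad, Avenue, Highway).

The unique pure-strategy Nash equilibrium is (Backroad, Avenue, Highway).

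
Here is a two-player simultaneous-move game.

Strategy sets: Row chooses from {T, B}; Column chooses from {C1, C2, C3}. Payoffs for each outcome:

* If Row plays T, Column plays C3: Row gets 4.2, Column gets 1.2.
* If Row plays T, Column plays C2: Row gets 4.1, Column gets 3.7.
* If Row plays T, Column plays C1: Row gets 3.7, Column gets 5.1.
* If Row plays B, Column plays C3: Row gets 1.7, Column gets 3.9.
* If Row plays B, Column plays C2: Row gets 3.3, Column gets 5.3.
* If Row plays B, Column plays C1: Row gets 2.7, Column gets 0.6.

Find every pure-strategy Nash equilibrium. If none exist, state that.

(T, C1)

For each player, find the best response to each opponent profile; mutual best responses are the pure NE.
Row against C1: payoffs 3.7, 2.7 → best response T.
Row against C2: payoffs 4.1, 3.3 → best response T.
Row against C3: payoffs 4.2, 1.7 → best response T.
Column against T: payoffs 5.1, 3.7, 1.2 → best response C1.
Column against B: payoffs 0.6, 5.3, 3.9 → best response C2.
Mutual best responses: (T, C1).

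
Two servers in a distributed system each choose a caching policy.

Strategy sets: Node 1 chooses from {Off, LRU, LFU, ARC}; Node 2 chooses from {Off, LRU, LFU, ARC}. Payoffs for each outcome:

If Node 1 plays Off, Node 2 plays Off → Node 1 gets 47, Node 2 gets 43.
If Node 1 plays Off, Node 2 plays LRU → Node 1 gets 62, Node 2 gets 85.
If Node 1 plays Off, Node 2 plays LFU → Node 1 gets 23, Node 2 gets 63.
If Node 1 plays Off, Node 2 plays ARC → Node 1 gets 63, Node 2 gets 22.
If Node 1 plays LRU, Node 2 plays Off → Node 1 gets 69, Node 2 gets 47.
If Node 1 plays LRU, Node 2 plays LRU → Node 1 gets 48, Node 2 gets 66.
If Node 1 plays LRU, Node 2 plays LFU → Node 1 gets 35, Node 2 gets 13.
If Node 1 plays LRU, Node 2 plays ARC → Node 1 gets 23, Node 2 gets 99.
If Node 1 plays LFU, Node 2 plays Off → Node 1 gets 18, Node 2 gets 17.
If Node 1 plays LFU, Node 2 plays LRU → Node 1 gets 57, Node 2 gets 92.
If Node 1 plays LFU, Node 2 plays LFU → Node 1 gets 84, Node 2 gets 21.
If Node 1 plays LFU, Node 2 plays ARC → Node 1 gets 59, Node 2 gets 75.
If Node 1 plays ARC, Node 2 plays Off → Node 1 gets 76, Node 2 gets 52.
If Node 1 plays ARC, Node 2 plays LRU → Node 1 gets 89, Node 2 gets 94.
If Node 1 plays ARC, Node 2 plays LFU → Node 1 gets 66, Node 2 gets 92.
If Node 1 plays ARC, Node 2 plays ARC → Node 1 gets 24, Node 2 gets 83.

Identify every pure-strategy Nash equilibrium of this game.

(Off, Off): Node 1 can switch to LRU (47 → 69). Not NE.
(Off, LRU): Node 1 can switch to ARC (62 → 89). Not NE.
(Off, LFU): Node 1 can switch to LRU (23 → 35). Not NE.
(Off, ARC): Node 2 can switch to Off (22 → 43). Not NE.
(LRU, Off): Node 1 can switch to ARC (69 → 76). Not NE.
(LRU, LRU): Node 1 can switch to Off (48 → 62). Not NE.
(LRU, LFU): Node 1 can switch to LFU (35 → 84). Not NE.
(LRU, ARC): Node 1 can switch to Off (23 → 63). Not NE.
(LFU, Off): Node 1 can switch to Off (18 → 47). Not NE.
(LFU, LRU): Node 1 can switch to Off (57 → 62). Not NE.
(LFU, LFU): Node 2 can switch to LRU (21 → 92). Not NE.
(LFU, ARC): Node 1 can switch to Off (59 → 63). Not NE.
(ARC, LRU): Node 1 gets 89, best alternative 62; Node 2 gets 94, best alternative 92. No profitable deviation — NE.
(The remaining 3 profiles each have a profitable deviation by the same check.)

The unique pure-strategy Nash equilibrium is (ARC, LRU).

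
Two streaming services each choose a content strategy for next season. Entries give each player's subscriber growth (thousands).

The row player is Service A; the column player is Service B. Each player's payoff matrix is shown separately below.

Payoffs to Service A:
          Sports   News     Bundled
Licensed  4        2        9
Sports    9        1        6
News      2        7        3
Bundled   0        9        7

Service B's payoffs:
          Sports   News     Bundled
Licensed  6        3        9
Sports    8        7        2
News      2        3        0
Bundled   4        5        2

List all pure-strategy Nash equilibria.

The pure Nash equilibria are (Licensed, Bundled); (Sports, Sports); (Bundled, News).

(Licensed, Sports): Service A can switch to Sports (4 → 9). Not NE.
(Licensed, News): Service A can switch to News (2 → 7). Not NE.
(Licensed, Bundled): Service A gets 9, best alternative 7; Service B gets 9, best alternative 6. No profitable deviation — NE.
(Sports, Sports): Service A gets 9, best alternative 4; Service B gets 8, best alternative 7. No profitable deviation — NE.
(Sports, News): Service A can switch to Licensed (1 → 2). Not NE.
(Sports, Bundled): Service A can switch to Licensed (6 → 9). Not NE.
(News, Sports): Service A can switch to Licensed (2 → 4). Not NE.
(News, News): Service A can switch to Bundled (7 → 9). Not NE.
(News, Bundled): Service A can switch to Licensed (3 → 9). Not NE.
(Bundled, Sports): Service A can switch to Licensed (0 → 4). Not NE.
(Bundled, News): Service A gets 9, best alternative 7; Service B gets 5, best alternative 4. No profitable deviation — NE.
(Bundled, Bundled): Service A can switch to Licensed (7 → 9). Not NE.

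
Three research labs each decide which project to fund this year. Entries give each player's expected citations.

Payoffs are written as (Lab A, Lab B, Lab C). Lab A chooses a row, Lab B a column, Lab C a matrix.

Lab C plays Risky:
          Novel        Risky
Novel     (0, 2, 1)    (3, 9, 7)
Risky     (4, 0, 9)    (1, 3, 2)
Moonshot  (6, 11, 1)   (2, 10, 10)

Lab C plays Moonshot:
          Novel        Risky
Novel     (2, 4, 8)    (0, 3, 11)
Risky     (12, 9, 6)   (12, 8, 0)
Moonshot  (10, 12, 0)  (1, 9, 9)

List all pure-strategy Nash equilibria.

Mark each player's best response to every combination of opponents' strategies; a profile where every player is best-responding is a pure Nash equilibrium.
Lab A against (Novel, Risky): payoffs 0, 4, 6 → best response Moonshot.
Lab A against (Novel, Moonshot): payoffs 2, 12, 10 → best response Risky.
Lab A against (Risky, Risky): payoffs 3, 1, 2 → best response Novel.
Lab A against (Risky, Moonshot): payoffs 0, 12, 1 → best response Risky.
Lab B against (Novel, Risky): payoffs 2, 9 → best response Risky.
Lab B against (Novel, Moonshot): payoffs 4, 3 → best response Novel.
Lab B against (Risky, Risky): payoffs 0, 3 → best response Risky.
Lab B against (Risky, Moonshot): payoffs 9, 8 → best response Novel.
Lab B against (Moonshot, Risky): payoffs 11, 10 → best response Novel.
Lab B against (Moonshot, Moonshot): payoffs 12, 9 → best response Novel.
Lab C against (Novel, Novel): payoffs 1, 8 → best response Moonshot.
Lab C against (Novel, Risky): payoffs 7, 11 → best response Moonshot.
Lab C against (Risky, Novel): payoffs 9, 6 → best response Risky.
Lab C against (Risky, Risky): payoffs 2, 0 → best response Risky.
Lab C against (Moonshot, Novel): payoffs 1, 0 → best response Risky.
Lab C against (Moonshot, Risky): payoffs 10, 9 → best response Risky.
Mutual best responses: (Moonshot, Novel, Risky).

(Moonshot, Novel, Risky)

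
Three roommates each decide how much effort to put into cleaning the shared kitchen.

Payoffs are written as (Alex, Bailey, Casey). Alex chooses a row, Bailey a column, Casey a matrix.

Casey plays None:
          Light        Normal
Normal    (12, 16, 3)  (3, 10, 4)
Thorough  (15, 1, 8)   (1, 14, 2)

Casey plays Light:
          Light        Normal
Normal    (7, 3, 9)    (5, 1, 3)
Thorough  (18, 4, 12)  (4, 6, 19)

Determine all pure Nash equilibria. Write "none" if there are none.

No pure-strategy Nash equilibrium.

(Normal, Light, None): Alex can switch to Thorough (12 → 15). Not NE.
(Normal, Light, Light): Alex can switch to Thorough (7 → 18). Not NE.
(Normal, Normal, None): Bailey can switch to Light (10 → 16). Not NE.
(Normal, Normal, Light): Bailey can switch to Light (1 → 3). Not NE.
(Thorough, Light, None): Bailey can switch to Normal (1 → 14). Not NE.
(Thorough, Light, Light): Bailey can switch to Normal (4 → 6). Not NE.
(Thorough, Normal, None): Alex can switch to Normal (1 → 3). Not NE.
(Thorough, Normal, Light): Alex can switch to Normal (4 → 5). Not NE.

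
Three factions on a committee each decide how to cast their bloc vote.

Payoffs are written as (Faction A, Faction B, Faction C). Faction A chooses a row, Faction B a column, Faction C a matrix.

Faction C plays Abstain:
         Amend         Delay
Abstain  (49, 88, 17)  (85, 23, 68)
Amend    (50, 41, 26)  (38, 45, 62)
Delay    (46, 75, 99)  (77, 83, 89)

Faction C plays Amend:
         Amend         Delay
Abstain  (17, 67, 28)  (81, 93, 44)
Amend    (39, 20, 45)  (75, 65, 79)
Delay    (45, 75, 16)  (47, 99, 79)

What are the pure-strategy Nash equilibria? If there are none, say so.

(Abstain, Amend, Abstain): Faction A can switch to Amend (49 → 50). Not NE.
(Abstain, Amend, Amend): Faction A can switch to Amend (17 → 39). Not NE.
(Abstain, Delay, Abstain): Faction B can switch to Amend (23 → 88). Not NE.
(Abstain, Delay, Amend): Faction C can switch to Abstain (44 → 68). Not NE.
(Amend, Amend, Abstain): Faction B can switch to Delay (41 → 45). Not NE.
(Amend, Amend, Amend): Faction A can switch to Delay (39 → 45). Not NE.
(Amend, Delay, Abstain): Faction A can switch to Abstain (38 → 85). Not NE.
(Amend, Delay, Amend): Faction A can switch to Abstain (75 → 81). Not NE.
(Delay, Amend, Abstain): Faction A can switch to Abstain (46 → 49). Not NE.
(Delay, Amend, Amend): Faction B can switch to Delay (75 → 99). Not NE.
(The remaining 2 profiles each have a profitable deviation by the same check.)

This game has no pure Nash equilibrium.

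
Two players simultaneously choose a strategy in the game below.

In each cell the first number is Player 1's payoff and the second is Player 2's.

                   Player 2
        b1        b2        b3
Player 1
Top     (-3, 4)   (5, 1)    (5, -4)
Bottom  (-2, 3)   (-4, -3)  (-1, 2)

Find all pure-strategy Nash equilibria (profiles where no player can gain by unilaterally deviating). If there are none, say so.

For each strategy profile, look for a profitable unilateral deviation.
(Top, b1): Player 1 can switch to Bottom (-3 → -2). Not NE.
(Top, b2): Player 2 can switch to b1 (1 → 4). Not NE.
(Top, b3): Player 2 can switch to b1 (-4 → 4). Not NE.
(Bottom, b1): Player 1 gets -2, best alternative -3; Player 2 gets 3, best alternative 2. No profitable deviation — NE.
(Bottom, b2): Player 1 can switch to Top (-4 → 5). Not NE.
(Bottom, b3): Player 1 can switch to Top (-1 → 5). Not NE.

(Bottom, b1)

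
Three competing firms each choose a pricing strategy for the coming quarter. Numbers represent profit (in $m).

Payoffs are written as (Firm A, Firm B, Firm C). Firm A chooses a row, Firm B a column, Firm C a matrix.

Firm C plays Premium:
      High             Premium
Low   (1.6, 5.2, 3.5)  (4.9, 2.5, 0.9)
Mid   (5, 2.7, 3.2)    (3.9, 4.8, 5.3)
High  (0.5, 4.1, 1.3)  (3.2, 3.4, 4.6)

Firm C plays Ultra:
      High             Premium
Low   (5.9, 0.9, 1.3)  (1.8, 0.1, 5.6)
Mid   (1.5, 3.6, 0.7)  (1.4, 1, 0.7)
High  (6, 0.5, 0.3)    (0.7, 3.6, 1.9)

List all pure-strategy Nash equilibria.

none

Firm A against (High, Premium): payoffs 1.6, 5, 0.5 → best response Mid.
Firm A against (High, Ultra): payoffs 5.9, 1.5, 6 → best response High.
Firm A against (Premium, Premium): payoffs 4.9, 3.9, 3.2 → best response Low.
Firm A against (Premium, Ultra): payoffs 1.8, 1.4, 0.7 → best response Low.
Firm B against (Low, Premium): payoffs 5.2, 2.5 → best response High.
Firm B against (Low, Ultra): payoffs 0.9, 0.1 → best response High.
Firm B against (Mid, Premium): payoffs 2.7, 4.8 → best response Premium.
Firm B against (Mid, Ultra): payoffs 3.6, 1 → best response High.
Firm B against (High, Premium): payoffs 4.1, 3.4 → best response High.
Firm B against (High, Ultra): payoffs 0.5, 3.6 → best response Premium.
Firm C against (Low, High): payoffs 3.5, 1.3 → best response Premium.
Firm C against (Low, Premium): payoffs 0.9, 5.6 → best response Ultra.
Firm C against (Mid, High): payoffs 3.2, 0.7 → best response Premium.
Firm C against (Mid, Premium): payoffs 5.3, 0.7 → best response Premium.
Firm C against (High, High): payoffs 1.3, 0.3 → best response Premium.
Firm C against (High, Premium): payoffs 4.6, 1.9 → best response Premium.
No profile is a mutual best response for all players.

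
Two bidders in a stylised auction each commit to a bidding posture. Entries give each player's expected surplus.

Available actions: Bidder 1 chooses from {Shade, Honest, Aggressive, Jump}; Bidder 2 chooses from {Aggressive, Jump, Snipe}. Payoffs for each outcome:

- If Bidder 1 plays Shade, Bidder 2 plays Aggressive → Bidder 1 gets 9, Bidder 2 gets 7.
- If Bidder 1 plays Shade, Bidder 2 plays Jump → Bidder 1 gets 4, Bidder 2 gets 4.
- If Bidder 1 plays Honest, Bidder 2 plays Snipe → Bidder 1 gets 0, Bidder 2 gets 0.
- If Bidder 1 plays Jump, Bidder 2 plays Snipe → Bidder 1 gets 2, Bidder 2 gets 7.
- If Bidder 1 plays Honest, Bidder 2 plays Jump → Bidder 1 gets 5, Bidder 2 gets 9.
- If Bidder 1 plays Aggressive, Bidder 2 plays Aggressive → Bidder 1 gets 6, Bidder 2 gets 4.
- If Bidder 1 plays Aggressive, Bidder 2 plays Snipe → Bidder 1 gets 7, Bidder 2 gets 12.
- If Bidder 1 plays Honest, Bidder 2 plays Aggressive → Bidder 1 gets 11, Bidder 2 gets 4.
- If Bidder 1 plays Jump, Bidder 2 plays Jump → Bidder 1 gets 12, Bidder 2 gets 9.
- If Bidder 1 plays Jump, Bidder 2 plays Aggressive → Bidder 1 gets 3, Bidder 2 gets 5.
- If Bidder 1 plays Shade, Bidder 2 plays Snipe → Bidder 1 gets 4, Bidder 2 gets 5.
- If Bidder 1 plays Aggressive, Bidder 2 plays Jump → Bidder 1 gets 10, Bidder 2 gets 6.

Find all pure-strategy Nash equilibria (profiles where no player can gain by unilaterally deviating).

Check each profile: it is a Nash equilibrium iff no player can strictly gain by switching unilaterally.
(Shade, Aggressive): Bidder 1 can switch to Honest (9 → 11). Not NE.
(Shade, Jump): Bidder 1 can switch to Honest (4 → 5). Not NE.
(Shade, Snipe): Bidder 1 can switch to Aggressive (4 → 7). Not NE.
(Honest, Aggressive): Bidder 2 can switch to Jump (4 → 9). Not NE.
(Honest, Jump): Bidder 1 can switch to Aggressive (5 → 10). Not NE.
(Honest, Snipe): Bidder 1 can switch to Shade (0 → 4). Not NE.
(Aggressive, Aggressive): Bidder 1 can switch to Shade (6 → 9). Not NE.
(Aggressive, Jump): Bidder 1 can switch to Jump (10 → 12). Not NE.
(Aggressive, Snipe): Bidder 1 gets 7, best alternative 4; Bidder 2 gets 12, best alternative 6. No profitable deviation — NE.
(Jump, Aggressive): Bidder 1 can switch to Shade (3 → 9). Not NE.
(Jump, Jump): Bidder 1 gets 12, best alternative 10; Bidder 2 gets 9, best alternative 7. No profitable deviation — NE.
(Jump, Snipe): Bidder 1 can switch to Shade (2 → 4). Not NE.

(Aggressive, Snipe); (Jump, Jump)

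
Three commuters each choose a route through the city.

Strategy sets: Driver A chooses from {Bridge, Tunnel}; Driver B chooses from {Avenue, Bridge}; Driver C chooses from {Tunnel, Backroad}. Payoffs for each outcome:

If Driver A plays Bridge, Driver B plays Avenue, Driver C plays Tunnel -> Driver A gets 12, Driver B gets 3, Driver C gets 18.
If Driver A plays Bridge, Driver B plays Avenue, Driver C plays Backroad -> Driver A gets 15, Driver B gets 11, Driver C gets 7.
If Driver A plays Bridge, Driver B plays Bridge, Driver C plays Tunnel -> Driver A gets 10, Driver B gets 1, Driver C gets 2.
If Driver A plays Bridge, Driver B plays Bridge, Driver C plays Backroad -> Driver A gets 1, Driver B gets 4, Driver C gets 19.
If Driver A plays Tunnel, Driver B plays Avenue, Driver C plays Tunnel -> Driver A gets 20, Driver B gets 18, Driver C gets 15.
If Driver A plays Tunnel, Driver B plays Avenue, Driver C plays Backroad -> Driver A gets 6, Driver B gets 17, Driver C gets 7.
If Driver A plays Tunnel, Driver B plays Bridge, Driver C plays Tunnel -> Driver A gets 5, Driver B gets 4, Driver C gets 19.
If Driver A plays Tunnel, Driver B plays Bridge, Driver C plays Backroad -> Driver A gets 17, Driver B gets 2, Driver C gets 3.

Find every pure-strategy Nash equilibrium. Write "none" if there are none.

(Tunnel, Avenue, Tunnel)

(Bridge, Avenue, Tunnel): Driver A can switch to Tunnel (12 → 20). Not NE.
(Bridge, Avenue, Backroad): Driver C can switch to Tunnel (7 → 18). Not NE.
(Bridge, Bridge, Tunnel): Driver B can switch to Avenue (1 → 3). Not NE.
(Bridge, Bridge, Backroad): Driver A can switch to Tunnel (1 → 17). Not NE.
(Tunnel, Avenue, Tunnel): Driver A gets 20, best alternative 12; Driver B gets 18, best alternative 4; Driver C gets 15, best alternative 7. No profitable deviation — NE.
(Tunnel, Avenue, Backroad): Driver A can switch to Bridge (6 → 15). Not NE.
(Tunnel, Bridge, Tunnel): Driver A can switch to Bridge (5 → 10). Not NE.
(The remaining 1 profile has a profitable deviation by the same check.)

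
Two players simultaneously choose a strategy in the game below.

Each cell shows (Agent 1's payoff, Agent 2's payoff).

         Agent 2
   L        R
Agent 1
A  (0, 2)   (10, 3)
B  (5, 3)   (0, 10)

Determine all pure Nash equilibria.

Mark each player's best response to every combination of opponents' strategies; a profile where every player is best-responding is a pure Nash equilibrium.
Agent 1 against L: payoffs 0, 5 → best response B.
Agent 1 against R: payoffs 10, 0 → best response A.
Agent 2 against A: payoffs 2, 3 → best response R.
Agent 2 against B: payoffs 3, 10 → best response R.
Mutual best responses: (A, R).

(A, R)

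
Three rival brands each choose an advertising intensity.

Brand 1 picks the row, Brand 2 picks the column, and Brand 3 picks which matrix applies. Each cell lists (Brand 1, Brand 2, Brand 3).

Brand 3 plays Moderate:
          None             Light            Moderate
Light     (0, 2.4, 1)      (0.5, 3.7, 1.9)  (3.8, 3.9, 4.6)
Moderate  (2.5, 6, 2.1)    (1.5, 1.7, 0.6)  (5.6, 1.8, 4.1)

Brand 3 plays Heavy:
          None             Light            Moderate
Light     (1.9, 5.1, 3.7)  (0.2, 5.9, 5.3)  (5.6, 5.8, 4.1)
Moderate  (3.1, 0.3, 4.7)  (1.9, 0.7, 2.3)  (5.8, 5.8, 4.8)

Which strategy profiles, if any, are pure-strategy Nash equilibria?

(Moderate, Moderate, Heavy)

Brand 1 against (None, Moderate): payoffs 0, 2.5 → best response Moderate.
Brand 1 against (None, Heavy): payoffs 1.9, 3.1 → best response Moderate.
Brand 1 against (Light, Moderate): payoffs 0.5, 1.5 → best response Moderate.
Brand 1 against (Light, Heavy): payoffs 0.2, 1.9 → best response Moderate.
Brand 1 against (Moderate, Moderate): payoffs 3.8, 5.6 → best response Moderate.
Brand 1 against (Moderate, Heavy): payoffs 5.6, 5.8 → best response Moderate.
Brand 2 against (Light, Moderate): payoffs 2.4, 3.7, 3.9 → best response Moderate.
Brand 2 against (Light, Heavy): payoffs 5.1, 5.9, 5.8 → best response Light.
Brand 2 against (Moderate, Moderate): payoffs 6, 1.7, 1.8 → best response None.
Brand 2 against (Moderate, Heavy): payoffs 0.3, 0.7, 5.8 → best response Moderate.
Brand 3 against (Light, None): payoffs 1, 3.7 → best response Heavy.
Brand 3 against (Light, Light): payoffs 1.9, 5.3 → best response Heavy.
Brand 3 against (Light, Moderate): payoffs 4.6, 4.1 → best response Moderate.
Brand 3 against (Moderate, None): payoffs 2.1, 4.7 → best response Heavy.
Brand 3 against (Moderate, Light): payoffs 0.6, 2.3 → best response Heavy.
Brand 3 against (Moderate, Moderate): payoffs 4.1, 4.8 → best response Heavy.
Mutual best responses: (Moderate, Moderate, Heavy).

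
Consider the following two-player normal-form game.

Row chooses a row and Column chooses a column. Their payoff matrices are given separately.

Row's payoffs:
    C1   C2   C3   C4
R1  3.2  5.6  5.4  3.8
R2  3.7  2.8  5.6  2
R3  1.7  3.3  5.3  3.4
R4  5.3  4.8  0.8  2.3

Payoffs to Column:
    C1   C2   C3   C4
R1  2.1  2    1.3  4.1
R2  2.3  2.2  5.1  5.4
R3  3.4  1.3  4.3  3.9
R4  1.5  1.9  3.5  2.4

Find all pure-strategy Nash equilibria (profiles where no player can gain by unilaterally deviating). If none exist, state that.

(R1, C4)

For each player, find the best response to each opponent profile; mutual best responses are the pure NE.
Row against C1: payoffs 3.2, 3.7, 1.7, 5.3 → best response R4.
Row against C2: payoffs 5.6, 2.8, 3.3, 4.8 → best response R1.
Row against C3: payoffs 5.4, 5.6, 5.3, 0.8 → best response R2.
Row against C4: payoffs 3.8, 2, 3.4, 2.3 → best response R1.
Column against R1: payoffs 2.1, 2, 1.3, 4.1 → best response C4.
Column against R2: payoffs 2.3, 2.2, 5.1, 5.4 → best response C4.
Column against R3: payoffs 3.4, 1.3, 4.3, 3.9 → best response C3.
Column against R4: payoffs 1.5, 1.9, 3.5, 2.4 → best response C3.
Mutual best responses: (R1, C4).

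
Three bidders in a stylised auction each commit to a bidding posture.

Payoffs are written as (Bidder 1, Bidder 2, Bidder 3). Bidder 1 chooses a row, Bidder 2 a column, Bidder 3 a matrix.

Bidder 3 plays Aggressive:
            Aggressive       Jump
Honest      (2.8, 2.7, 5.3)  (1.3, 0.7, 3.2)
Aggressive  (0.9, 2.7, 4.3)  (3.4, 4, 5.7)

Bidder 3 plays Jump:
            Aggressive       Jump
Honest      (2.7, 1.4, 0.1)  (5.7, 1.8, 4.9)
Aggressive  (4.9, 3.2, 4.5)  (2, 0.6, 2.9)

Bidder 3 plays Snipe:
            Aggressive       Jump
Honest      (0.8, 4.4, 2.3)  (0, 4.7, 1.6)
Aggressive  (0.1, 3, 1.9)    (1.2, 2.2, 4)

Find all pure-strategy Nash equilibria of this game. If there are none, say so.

Bidder 1 against (Aggressive, Aggressive): payoffs 2.8, 0.9 → best response Honest.
Bidder 1 against (Aggressive, Jump): payoffs 2.7, 4.9 → best response Aggressive.
Bidder 1 against (Aggressive, Snipe): payoffs 0.8, 0.1 → best response Honest.
Bidder 1 against (Jump, Aggressive): payoffs 1.3, 3.4 → best response Aggressive.
Bidder 1 against (Jump, Jump): payoffs 5.7, 2 → best response Honest.
Bidder 1 against (Jump, Snipe): payoffs 0, 1.2 → best response Aggressive.
Bidder 2 against (Honest, Aggressive): payoffs 2.7, 0.7 → best response Aggressive.
Bidder 2 against (Honest, Jump): payoffs 1.4, 1.8 → best response Jump.
Bidder 2 against (Honest, Snipe): payoffs 4.4, 4.7 → best response Jump.
Bidder 2 against (Aggressive, Aggressive): payoffs 2.7, 4 → best response Jump.
Bidder 2 against (Aggressive, Jump): payoffs 3.2, 0.6 → best response Aggressive.
Bidder 2 against (Aggressive, Snipe): payoffs 3, 2.2 → best response Aggressive.
Bidder 3 against (Honest, Aggressive): payoffs 5.3, 0.1, 2.3 → best response Aggressive.
Bidder 3 against (Honest, Jump): payoffs 3.2, 4.9, 1.6 → best response Jump.
Bidder 3 against (Aggressive, Aggressive): payoffs 4.3, 4.5, 1.9 → best response Jump.
Bidder 3 against (Aggressive, Jump): payoffs 5.7, 2.9, 4 → best response Aggressive.
Mutual best responses: (Honest, Aggressive, Aggressive); (Honest, Jump, Jump); (Aggressive, Aggressive, Jump); (Aggressive, Jump, Aggressive).

(Honest, Aggressive, Aggressive) and (Honest, Jump, Jump) and (Aggressive, Aggressive, Jump) and (Aggressive, Jump, Aggressive)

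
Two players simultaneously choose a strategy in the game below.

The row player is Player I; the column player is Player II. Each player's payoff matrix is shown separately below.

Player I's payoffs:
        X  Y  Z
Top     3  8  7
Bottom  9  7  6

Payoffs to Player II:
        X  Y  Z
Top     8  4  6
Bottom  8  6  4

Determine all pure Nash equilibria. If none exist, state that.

(Top, X): Player I can switch to Bottom (3 → 9). Not NE.
(Top, Y): Player II can switch to X (4 → 8). Not NE.
(Top, Z): Player II can switch to X (6 → 8). Not NE.
(Bottom, X): Player I gets 9, best alternative 3; Player II gets 8, best alternative 6. No profitable deviation — NE.
(Bottom, Y): Player I can switch to Top (7 → 8). Not NE.
(Bottom, Z): Player I can switch to Top (6 → 7). Not NE.

Pure NE: (Bottom, X)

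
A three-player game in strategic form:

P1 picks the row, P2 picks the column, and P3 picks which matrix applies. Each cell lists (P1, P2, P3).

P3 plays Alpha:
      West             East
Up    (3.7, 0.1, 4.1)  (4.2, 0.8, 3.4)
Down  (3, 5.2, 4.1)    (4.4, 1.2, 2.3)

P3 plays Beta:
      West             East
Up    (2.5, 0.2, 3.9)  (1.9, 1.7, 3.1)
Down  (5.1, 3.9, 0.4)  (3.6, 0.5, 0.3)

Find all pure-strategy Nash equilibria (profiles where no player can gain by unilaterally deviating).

For each strategy profile, look for a profitable unilateral deviation.
(Up, West, Alpha): P2 can switch to East (0.1 → 0.8). Not NE.
(Up, West, Beta): P1 can switch to Down (2.5 → 5.1). Not NE.
(Up, East, Alpha): P1 can switch to Down (4.2 → 4.4). Not NE.
(Up, East, Beta): P1 can switch to Down (1.9 → 3.6). Not NE.
(Down, West, Alpha): P1 can switch to Up (3 → 3.7). Not NE.
(Down, West, Beta): P3 can switch to Alpha (0.4 → 4.1). Not NE.
(Down, East, Alpha): P2 can switch to West (1.2 → 5.2). Not NE.
(Down, East, Beta): P2 can switch to West (0.5 → 3.9). Not NE.

This game has no pure Nash equilibrium.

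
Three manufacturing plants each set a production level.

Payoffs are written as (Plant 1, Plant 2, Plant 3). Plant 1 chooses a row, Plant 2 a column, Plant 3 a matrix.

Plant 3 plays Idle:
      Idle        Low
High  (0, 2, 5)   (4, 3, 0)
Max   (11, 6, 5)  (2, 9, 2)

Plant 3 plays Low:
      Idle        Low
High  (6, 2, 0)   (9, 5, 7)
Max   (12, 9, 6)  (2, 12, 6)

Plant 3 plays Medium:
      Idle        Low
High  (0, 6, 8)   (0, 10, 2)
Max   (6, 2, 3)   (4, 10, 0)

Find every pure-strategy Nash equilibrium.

(High, Low, Low)

Plant 1 against (Idle, Idle): payoffs 0, 11 → best response Max.
Plant 1 against (Idle, Low): payoffs 6, 12 → best response Max.
Plant 1 against (Idle, Medium): payoffs 0, 6 → best response Max.
Plant 1 against (Low, Idle): payoffs 4, 2 → best response High.
Plant 1 against (Low, Low): payoffs 9, 2 → best response High.
Plant 1 against (Low, Medium): payoffs 0, 4 → best response Max.
Plant 2 against (High, Idle): payoffs 2, 3 → best response Low.
Plant 2 against (High, Low): payoffs 2, 5 → best response Low.
Plant 2 against (High, Medium): payoffs 6, 10 → best response Low.
Plant 2 against (Max, Idle): payoffs 6, 9 → best response Low.
Plant 2 against (Max, Low): payoffs 9, 12 → best response Low.
Plant 2 against (Max, Medium): payoffs 2, 10 → best response Low.
Plant 3 against (High, Idle): payoffs 5, 0, 8 → best response Medium.
Plant 3 against (High, Low): payoffs 0, 7, 2 → best response Low.
Plant 3 against (Max, Idle): payoffs 5, 6, 3 → best response Low.
Plant 3 against (Max, Low): payoffs 2, 6, 0 → best response Low.
Mutual best responses: (High, Low, Low).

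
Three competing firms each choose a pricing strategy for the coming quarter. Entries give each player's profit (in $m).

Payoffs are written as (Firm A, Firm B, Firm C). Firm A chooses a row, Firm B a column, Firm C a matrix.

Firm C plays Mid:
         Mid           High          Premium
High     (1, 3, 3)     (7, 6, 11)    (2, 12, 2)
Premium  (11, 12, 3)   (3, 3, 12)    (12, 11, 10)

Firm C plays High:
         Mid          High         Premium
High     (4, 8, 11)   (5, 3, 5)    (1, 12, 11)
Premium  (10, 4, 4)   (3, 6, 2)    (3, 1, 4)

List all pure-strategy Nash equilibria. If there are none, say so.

none

Mark each player's best response to every combination of opponents' strategies; a profile where every player is best-responding is a pure Nash equilibrium.
Firm A against (Mid, Mid): payoffs 1, 11 → best response Premium.
Firm A against (Mid, High): payoffs 4, 10 → best response Premium.
Firm A against (High, Mid): payoffs 7, 3 → best response High.
Firm A against (High, High): payoffs 5, 3 → best response High.
Firm A against (Premium, Mid): payoffs 2, 12 → best response Premium.
Firm A against (Premium, High): payoffs 1, 3 → best response Premium.
Firm B against (High, Mid): payoffs 3, 6, 12 → best response Premium.
Firm B against (High, High): payoffs 8, 3, 12 → best response Premium.
Firm B against (Premium, Mid): payoffs 12, 3, 11 → best response Mid.
Firm B against (Premium, High): payoffs 4, 6, 1 → best response High.
Firm C against (High, Mid): payoffs 3, 11 → best response High.
Firm C against (High, High): payoffs 11, 5 → best response Mid.
Firm C against (High, Premium): payoffs 2, 11 → best response High.
Firm C against (Premium, Mid): payoffs 3, 4 → best response High.
Firm C against (Premium, High): payoffs 12, 2 → best response Mid.
Firm C against (Premium, Premium): payoffs 10, 4 → best response Mid.
No profile is a mutual best response for all players.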